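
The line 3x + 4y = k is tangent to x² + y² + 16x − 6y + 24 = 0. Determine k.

k = −47 or k = 23

For a tangent, require d(centre, line) = r = 7.
|3·(−8) + 4·3 − k| / √25 = 7
|k − (−12)| = 7·5, so k = 23 or k = −47.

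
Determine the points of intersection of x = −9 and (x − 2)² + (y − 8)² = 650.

(−9, −15) and (−9, 31)

The line gives x = −9. Substituting into the circle:
y² − 16y − 465 = 0
y = 31 or y = −15, giving (−9, 31) and (−9, −15).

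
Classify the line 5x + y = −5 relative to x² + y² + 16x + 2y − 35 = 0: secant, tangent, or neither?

secant

Substituting the line into the circle gives 26x² + 56x − 20 = 0.
Δ = 3136 − (−2080) = 5216.
Two real roots: the line is a secant.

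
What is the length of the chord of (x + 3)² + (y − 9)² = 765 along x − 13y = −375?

3√170

The distance from (−3, 9) to the line is 255/√170, and r² = 765.
Half the chord is √(r² − d²) = √(765/2), so the full chord is 3√170.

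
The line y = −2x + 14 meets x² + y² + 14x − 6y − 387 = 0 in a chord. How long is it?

16√5

Centre (−7, 3), r² = 445. Perpendicular distance d from centre to line = |−25| / √5 = 25/√5.
Chord = 2√(r² − d²) = 2·√(320) = 16√5.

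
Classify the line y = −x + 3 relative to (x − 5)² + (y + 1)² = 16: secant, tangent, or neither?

Centre (5, −1), r² = 16. Distance² from centre to line = (1)²/2 = 1/2.
Since d² < r², the line cuts the circle twice.

secant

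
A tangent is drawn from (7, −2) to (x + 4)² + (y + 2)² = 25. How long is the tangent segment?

4√6

Centre (−4, −2), r² = 25. |PO|² = (11)² + (0)² = 121.
By the tangent–radius right angle, tangent length = √(|PO|² − r²) = √96 = 4√6.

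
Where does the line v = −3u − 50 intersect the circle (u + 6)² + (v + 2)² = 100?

(−16, −2) and (−14, −8)

Substitute v = −3u − 50:
10u² + 300u + 2240 = 0  ⟹  u² + 30u + 224 = 0
u = −14 or u = −16, giving (−14, −8) and (−16, −2).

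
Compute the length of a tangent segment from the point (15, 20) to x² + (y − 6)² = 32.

Centre (0, 6), r² = 32. |PO|² = (15)² + (14)² = 421.
Power of the point: PT² = |PO|² − r² = 389, so PT = √389.

√389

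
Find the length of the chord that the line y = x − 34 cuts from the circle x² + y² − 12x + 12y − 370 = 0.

From the line, y = x − 34. Substituting:
2x² − 68x + 378 = 0  ⟹  x² − 34x + 189 = 0
x = 27 or x = 7, giving (27, −7) and (7, −27).
|(27, −7) − (7, −27)| = √((20)² + (20)²) = 20√2.

20√2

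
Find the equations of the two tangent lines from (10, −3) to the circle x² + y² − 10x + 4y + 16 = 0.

Let a tangent through (10, −3) have slope m. Its distance from (5, −2) must equal √13:
(−5m − (1))² = 13(m² + 1)
6m² + 5m − 6 = 0, so m = −3/2 or m = 2/3.
Through (10, −3) these give 3x + 2y = 24 and 2x − 3y = 29.

3x + 2y = 24 and 2x − 3y = 29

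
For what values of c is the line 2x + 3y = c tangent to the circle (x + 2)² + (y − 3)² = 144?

The line touches the circle iff its distance from (−2, 3) is 12:
|2·(−2) + 3·3 − c| / √13 = 12
|c − (5)| = 12√13.

c = 5 ± 12√13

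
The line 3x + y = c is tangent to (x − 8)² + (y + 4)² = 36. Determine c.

c = 20 ± 6√10

The line touches the circle iff its distance from (8, −4) is 6:
|3·8 + 1·(−4) − c| / √10 = 6
|c − (20)| = 6√10.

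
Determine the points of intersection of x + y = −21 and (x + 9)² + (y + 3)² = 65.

Express y = −x − 21 and substitute into the circle:
2x² + 54x + 340 = 0  ⟹  x² + 27x + 170 = 0
x = −10 or x = −17, giving (−10, −11) and (−17, −4).

(−17, −4) and (−10, −11)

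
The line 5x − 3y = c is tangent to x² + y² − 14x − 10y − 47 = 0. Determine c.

c = 20 ± 11√34

For a tangent, require d(centre, line) = r = 11.
|5·7 − 3·5 − c| / √34 = 11
|c − (20)| = 11√34.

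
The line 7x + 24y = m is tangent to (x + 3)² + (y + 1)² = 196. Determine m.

Tangency holds when the distance from the centre (−3, −1) to the line equals the radius 14:
|7·(−3) + 24·(−1) − m| / √625 = 14
|m − (−45)| = 14·25, so m = 305 or m = −395.

m = −395 or m = 305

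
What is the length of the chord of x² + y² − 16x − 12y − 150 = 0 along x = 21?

The line gives x = 21. Substituting into the circle:
y² − 12y − 45 = 0
y = 15 or y = −3, giving (21, 15) and (21, −3).
Chord length = distance between (21, 15) and (21, −3) = √324 = 18.

18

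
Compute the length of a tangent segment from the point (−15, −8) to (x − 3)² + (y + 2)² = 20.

2√85

With centre O = (3, −2), |OP|² = 360 and r² = 20.
Power of the point: PT² = |PO|² − r² = 340, so PT = 2√85.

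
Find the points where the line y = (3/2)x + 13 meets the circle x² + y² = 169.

Substitute y = (26 + 3x)/2:
13x² + 156x = 0  ⟹  x² + 12x = 0
x = 0 or x = −12, giving (0, 13) and (−12, −5).

(−12, −5) and (0, 13)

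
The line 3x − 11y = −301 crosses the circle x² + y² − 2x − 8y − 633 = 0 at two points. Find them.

(−16, 23) and (6, 29)

Express y = (301 + 3x)/11 and substitute into the circle:
130x² + 1300x − 12480 = 0  ⟹  x² + 10x − 96 = 0
x = 6 or x = −16, giving (6, 29) and (−16, 23).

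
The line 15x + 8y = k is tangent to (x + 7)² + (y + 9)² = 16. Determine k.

k = −245 or k = −109

For a tangent, require d(centre, line) = r = 4.
|15·(−7) + 8·(−9) − k| / √289 = 4
|k − (−177)| = 4·17, so k = −109 or k = −245.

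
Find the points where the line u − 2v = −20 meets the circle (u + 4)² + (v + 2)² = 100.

(−12, 4) and (−4, 8)

From the line, v = (20 + u)/2. Substituting:
5u² + 80u + 240 = 0  ⟹  u² + 16u + 48 = 0
u = −4 or u = −12, giving (−4, 8) and (−12, 4).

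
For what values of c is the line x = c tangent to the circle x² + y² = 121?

For a tangent, require d(centre, line) = r = 11.
|1·0 + 0·0 − c| / √1 = 11
|c| = 11, so c = 11 or c = −11.

c = −11 or c = 11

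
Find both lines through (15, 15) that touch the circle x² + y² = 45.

2x − y = 15 and x − 2y = −15

Write the tangent as mx − y + (15 − m·(15)) = 0 and set its distance from the centre to 3√5:
(−15m − (−15))² = 45(m² + 1)
2m² − 5m + 2 = 0, so m = 2 or m = 1/2.
Through (15, 15) these give 2x − y = 15 and x − 2y = −15.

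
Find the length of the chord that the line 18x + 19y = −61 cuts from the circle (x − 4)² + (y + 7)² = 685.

2√685

The distance from (4, −7) to the line is 0/√685, and r² = 685.
Half the chord is √(r² − d²) = √(685), so the full chord is 2√685.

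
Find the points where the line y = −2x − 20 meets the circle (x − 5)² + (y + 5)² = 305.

Express y = −2x − 20 and substitute into the circle:
5x² + 50x − 55 = 0  ⟹  x² + 10x − 11 = 0
x = 1 or x = −11, giving (1, −22) and (−11, 2).

(−11, 2) and (1, −22)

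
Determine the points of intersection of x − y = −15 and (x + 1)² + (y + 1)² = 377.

Express y = x + 15 and substitute into the circle:
2x² + 34x − 120 = 0  ⟹  x² + 17x − 60 = 0
x = 3 or x = −20, giving (3, 18) and (−20, −5).

(−20, −5) and (3, 18)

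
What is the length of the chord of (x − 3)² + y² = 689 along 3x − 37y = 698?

√1378

Substitute y = (−698 + 3x)/37:
1378x² − 12402x − 443716 = 0  ⟹  x² − 9x − 322 = 0
x = 23 or x = −14, giving (23, −17) and (−14, −20).
|(23, −17) − (−14, −20)| = √((37)² + (3)²) = √1378.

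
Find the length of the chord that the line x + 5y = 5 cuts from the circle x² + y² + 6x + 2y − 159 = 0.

5√26

Substitute y = (5 − x)/5:
26x² + 130x − 3900 = 0  ⟹  x² + 5x − 150 = 0
x = 10 or x = −15, giving (10, −1) and (−15, 4).
|(10, −1) − (−15, 4)| = √((25)² + (−5)²) = 5√26.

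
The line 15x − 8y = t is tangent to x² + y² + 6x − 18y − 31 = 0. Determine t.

t = −304 or t = 70

For a tangent, require d(centre, line) = r = 11.
|15·(−3) − 8·9 − t| / √289 = 11
|t − (−117)| = 11·17, so t = 70 or t = −304.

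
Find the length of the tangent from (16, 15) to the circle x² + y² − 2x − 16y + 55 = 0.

2√66

With centre O = (1, 8), |OP|² = 274 and r² = 10.
Power of the point: PT² = |PO|² − r² = 264, so PT = 2√66.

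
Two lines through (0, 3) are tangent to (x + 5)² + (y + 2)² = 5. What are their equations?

2x − y = −3 and x − 2y = −6

Write the tangent as mx − y + (3 − m·(0)) = 0 and set its distance from the centre to √5:
[m·(−5) − (−5)]² = 5(m² + 1)
2m² − 5m + 2 = 0, so m = 2 or m = 1/2.
Through (0, 3) these give 2x − y = −3 and x − 2y = −6.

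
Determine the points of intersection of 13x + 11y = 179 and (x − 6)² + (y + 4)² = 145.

Express y = (179 − 13x)/11 and substitute into the circle:
290x² − 7250x + 36540 = 0  ⟹  x² − 25x + 126 = 0
x = 18 or x = 7, giving (18, −5) and (7, 8).

(7, 8) and (18, −5)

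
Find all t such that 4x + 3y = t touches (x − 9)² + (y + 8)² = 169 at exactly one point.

t = −53 or t = 77

For a tangent, require d(centre, line) = r = 13.
|4·9 + 3·(−8) − t| / √25 = 13
|t − (12)| = 13·5, so t = 77 or t = −53.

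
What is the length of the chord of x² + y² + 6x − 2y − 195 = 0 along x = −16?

The line gives x = −16. Substituting into the circle:
y² − 2y − 35 = 0
y = 7 or y = −5, giving (−16, 7) and (−16, −5).
|(−16, 7) − (−16, −5)| = √((0)² + (12)²) = 12.

12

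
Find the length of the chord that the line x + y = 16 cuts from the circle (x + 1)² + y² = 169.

7√2

From the line, y = −x + 16. Substituting:
2x² − 30x + 88 = 0  ⟹  x² − 15x + 44 = 0
x = 11 or x = 4, giving (11, 5) and (4, 12).
Chord length = distance between (11, 5) and (4, 12) = √98 = 7√2.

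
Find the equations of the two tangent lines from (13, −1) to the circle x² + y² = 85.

6x − 7y = 85 and 7x + 6y = 85

Write the tangent as mx − y + (−1 − m·(13)) = 0 and set its distance from the centre to √85:
[m·(−13) − (1)]² = 85(m² + 1)
42m² + 13m − 42 = 0, so m = 6/7 or m = −7/6.
Through (13, −1) these give 6x − 7y = 85 and 7x + 6y = 85.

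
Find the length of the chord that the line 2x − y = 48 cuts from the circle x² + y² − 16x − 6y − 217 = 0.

6√5

Substitute y = 2x − 48:
5x² − 220x + 2375 = 0  ⟹  x² − 44x + 475 = 0
x = 25 or x = 19, giving (25, 2) and (19, −10).
|(25, 2) − (19, −10)| = √((6)² + (12)²) = 6√5.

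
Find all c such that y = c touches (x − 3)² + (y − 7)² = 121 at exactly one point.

c = −4 or c = 18

For a tangent, require d(centre, line) = r = 11.
|0·3 + 1·7 − c| / √1 = 11
|c − (7)| = 11, so c = 18 or c = −4.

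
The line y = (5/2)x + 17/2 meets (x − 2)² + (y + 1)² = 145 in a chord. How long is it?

4√29

From the line, y = (17 + 5x)/2. Substituting:
29x² + 174x − 203 = 0  ⟹  x² + 6x − 7 = 0
x = 1 or x = −7, giving (1, 11) and (−7, −9).
Chord length = distance between (1, 11) and (−7, −9) = √464 = 4√29.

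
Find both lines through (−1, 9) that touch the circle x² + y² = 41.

5x − 4y = −41 and 4x + 5y = 41

Write the tangent as mx − y + (9 − m·(−1)) = 0 and set its distance from the centre to √41:
(1m − (−9))² = 41(m² + 1)
20m² − 9m − 20 = 0, so m = 5/4 or m = −4/5.
Through (−1, 9) these give 5x − 4y = −41 and 4x + 5y = 41.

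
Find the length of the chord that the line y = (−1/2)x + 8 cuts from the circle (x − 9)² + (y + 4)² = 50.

2√5

The distance from (9, −4) to the line is 15/√5, and r² = 50.
Chord = 2√(r² − d²) = 2·√(5) = 2√5.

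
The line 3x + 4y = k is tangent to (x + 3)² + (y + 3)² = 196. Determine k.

k = −91 or k = 49

For a tangent, require d(centre, line) = r = 14.
|3·(−3) + 4·(−3) − k| / √25 = 14
|k − (−21)| = 14·5, so k = 49 or k = −91.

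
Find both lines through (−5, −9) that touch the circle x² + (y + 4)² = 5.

Write the tangent as mx − y + (−9 − m·(−5)) = 0 and set its distance from the centre to √5:
[m·(5) − (5)]² = 5(m² + 1)
2m² − 5m + 2 = 0, so m = 1/2 or m = 2.
Through (−5, −9) these give x − 2y = 13 and 2x − y = −1.

x − 2y = 13 and 2x − y = −1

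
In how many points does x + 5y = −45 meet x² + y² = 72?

Substituting the line into the circle gives 26x² + 90x + 225 = 0.
Δ = 8100 − 23400 = −15300.
No real roots: the line does not meet the circle.

0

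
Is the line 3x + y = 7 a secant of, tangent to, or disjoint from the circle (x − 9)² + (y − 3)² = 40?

disjoint

Centre (9, 3), r² = 40. Distance² from centre to line = (23)²/10 = 529/10.
Since d² > r², the line lies outside the circle.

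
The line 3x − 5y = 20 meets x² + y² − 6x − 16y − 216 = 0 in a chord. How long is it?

Express y = (−20 + 3x)/5 and substitute into the circle:
34x² − 510x − 3400 = 0  ⟹  x² − 15x − 100 = 0
x = 20 or x = −5, giving (20, 8) and (−5, −7).
Chord length = distance between (20, 8) and (−5, −7) = √850 = 5√34.

5√34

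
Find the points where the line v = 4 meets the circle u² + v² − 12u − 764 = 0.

(−22, 4) and (34, 4)

Substitute v = 4:
u² − 12u − 748 = 0
u = 34 or u = −22, giving (34, 4) and (−22, 4).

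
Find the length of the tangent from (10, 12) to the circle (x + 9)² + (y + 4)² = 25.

4√37

With centre O = (−9, −4), |OP|² = 617 and r² = 25.
Power of the point: PT² = |PO|² − r² = 592, so PT = 4√37.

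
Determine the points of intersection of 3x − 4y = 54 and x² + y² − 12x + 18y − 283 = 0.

From the line, y = (−54 + 3x)/4. Substituting:
25x² − 300x − 5500 = 0  ⟹  x² − 12x − 220 = 0
x = 22 or x = −10, giving (22, 3) and (−10, −21).

(−10, −21) and (22, 3)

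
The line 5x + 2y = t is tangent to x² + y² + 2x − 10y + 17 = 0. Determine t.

t = 5 ± 3√29

For a tangent, require d(centre, line) = r = 3.
|5·(−1) + 2·5 − t| / √29 = 3
|t − (5)| = 3√29.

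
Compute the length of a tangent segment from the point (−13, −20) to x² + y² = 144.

5√17

Centre (0, 0), r² = 144. |PO|² = (−13)² + (−20)² = 569.
The tangent meets the radius at right angles, so tangent² = |PO|² − r² = 569 − 144 = 425.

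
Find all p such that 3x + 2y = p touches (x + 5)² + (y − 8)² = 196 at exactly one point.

p = 1 ± 14√13

For a tangent, require d(centre, line) = r = 14.
|3·(−5) + 2·8 − p| / √13 = 14
|p − (1)| = 14√13.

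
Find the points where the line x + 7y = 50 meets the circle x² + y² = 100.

From the line, y = (50 − x)/7. Substituting:
50x² − 100x − 2400 = 0  ⟹  x² − 2x − 48 = 0
x = 8 or x = −6, giving (8, 6) and (−6, 8).

(−6, 8) and (8, 6)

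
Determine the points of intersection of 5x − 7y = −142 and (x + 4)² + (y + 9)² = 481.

Substitute y = (142 + 5x)/7:
74x² + 2442x + 19240 = 0  ⟹  x² + 33x + 260 = 0
x = −13 or x = −20, giving (−13, 11) and (−20, 6).

(−20, 6) and (−13, 11)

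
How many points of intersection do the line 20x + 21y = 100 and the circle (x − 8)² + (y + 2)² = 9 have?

Substituting the line into the circle gives 841x² − 12736x + 44419 = 0.
Δ = 162205696 − 149425516 = 12780180.
Two real roots: the line is a secant.

2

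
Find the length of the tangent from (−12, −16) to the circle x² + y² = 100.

10√3

Centre (0, 0), r² = 100. |PO|² = (−12)² + (−16)² = 400.
Power of the point: PT² = |PO|² − r² = 300, so PT = 10√3.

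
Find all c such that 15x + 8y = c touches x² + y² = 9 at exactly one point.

c = −51 or c = 51

For a tangent, require d(centre, line) = r = 3.
|15·0 + 8·0 − c| / √289 = 3
|c| = 3·17, so c = 51 or c = −51.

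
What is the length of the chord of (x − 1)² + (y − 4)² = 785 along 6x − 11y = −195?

Express y = (195 + 6x)/11 and substitute into the circle:
157x² + 1570x − 72063 = 0  ⟹  x² + 10x − 459 = 0
x = 17 or x = −27, giving (17, 27) and (−27, 3).
Chord length = distance between (17, 27) and (−27, 3) = √2512 = 4√157.

4√157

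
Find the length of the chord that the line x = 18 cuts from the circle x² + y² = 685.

The distance from (0, 0) to the line is 18, and r² = 685.
Half the chord is √(r² − d²) = √(361), so the full chord is 38.

38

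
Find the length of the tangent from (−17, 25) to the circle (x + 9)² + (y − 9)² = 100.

2√55

Centre (−9, 9), r² = 100. |PO|² = (−8)² + (16)² = 320.
By the tangent–radius right angle, tangent length = √(|PO|² − r²) = √220 = 2√55.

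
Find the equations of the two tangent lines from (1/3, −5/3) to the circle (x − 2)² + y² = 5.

x + 2y = −3 and 2x + y = −1

Let a tangent through (1/3, −5/3) have slope m. Its distance from (2, 0) must equal √5:
[m·(5/3) − (5/3)]² = 5(m² + 1)
2m² + 5m + 2 = 0, so m = −1/2 or m = −2.
With m = −1/2: x + 2y = −3. With m = −2: 2x + y = −1.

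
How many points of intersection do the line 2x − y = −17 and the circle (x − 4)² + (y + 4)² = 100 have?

0

Centre (4, −4), r² = 100. Distance² from centre to line = (29)²/5 = 841/5.
Since d² > r², the line lies outside the circle.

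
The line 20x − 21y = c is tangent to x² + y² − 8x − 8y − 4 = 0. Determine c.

For a tangent, require d(centre, line) = r = 6.
|20·4 − 21·4 − c| / √841 = 6
|c − (−4)| = 6·29, so c = 170 or c = −178.

c = −178 or c = 170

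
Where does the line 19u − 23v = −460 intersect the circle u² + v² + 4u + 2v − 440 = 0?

From the line, v = (460 + 19u)/23. Substituting:
890u² + 20470u = 0  ⟹  u² + 23u = 0
u = 0 or u = −23, giving (0, 20) and (−23, 1).

(−23, 1) and (0, 20)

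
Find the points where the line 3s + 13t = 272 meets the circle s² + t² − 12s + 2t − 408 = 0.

(4, 20) and (17, 17)

Substitute t = (272 − 3s)/13:
178s² − 3738s + 12104 = 0  ⟹  s² − 21s + 68 = 0
s = 17 or s = 4, giving (17, 17) and (4, 20).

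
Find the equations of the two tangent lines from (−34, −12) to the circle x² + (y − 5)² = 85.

Let a tangent through (−34, −12) have slope m. Its distance from (0, 5) must equal √85:
[m·(34) − (17)]² = 85(m² + 1)
63m² − 68m + 12 = 0, so m = 2/9 or m = 6/7.
Through (−34, −12) these give 2x − 9y = 40 and 6x − 7y = −120.

2x − 9y = 40 and 6x − 7y = −120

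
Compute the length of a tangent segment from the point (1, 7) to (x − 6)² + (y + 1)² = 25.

8

Centre (6, −1), r² = 25. |PO|² = (−5)² + (8)² = 89.
By the tangent–radius right angle, tangent length = √(|PO|² − r²) = √64 = 8.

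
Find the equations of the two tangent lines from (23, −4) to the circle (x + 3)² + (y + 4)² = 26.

A line y − (−4) = m(x − (23)) is tangent when its distance from (−3, −4) is √26:
[m·(−26) − (0)]² = 26(m² + 1)
25m² − 1 = 0, so m = 1/5 or m = −1/5.
With m = 1/5: x − 5y = 43. With m = −1/5: x + 5y = 3.

x − 5y = 43 and x + 5y = 3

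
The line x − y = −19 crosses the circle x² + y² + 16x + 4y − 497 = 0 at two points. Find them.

Substitute y = x + 19:
2x² + 58x − 60 = 0  ⟹  x² + 29x − 30 = 0
x = 1 or x = −30, giving (1, 20) and (−30, −11).

(−30, −11) and (1, 20)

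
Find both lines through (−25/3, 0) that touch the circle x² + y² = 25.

A line y − (0) = m(x − (−25/3)) is tangent when its distance from (0, 0) is 5:
(25/3m − (0))² = 25(m² + 1)
16m² − 9 = 0, so m = 3/4 or m = −3/4.
Through (−25/3, 0) these give 3x − 4y = −25 and 3x + 4y = −25.

3x − 4y = −25 and 3x + 4y = −25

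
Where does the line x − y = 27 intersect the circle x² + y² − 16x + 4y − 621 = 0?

Substitute y = x − 27:
2x² − 66x = 0  ⟹  x² − 33x = 0
x = 33 or x = 0, giving (33, 6) and (0, −27).

(0, −27) and (33, 6)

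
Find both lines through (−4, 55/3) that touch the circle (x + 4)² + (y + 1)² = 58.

7x + 3y = 27 and 7x − 3y = −83

A line y − (55/3) = m(x − (−4)) is tangent when its distance from (−4, −1) is √58:
(0m − (−58/3))² = 58(m² + 1)
9m² − 49 = 0, so m = −7/3 or m = 7/3.
With m = −7/3: 7x + 3y = 27. With m = 7/3: 7x − 3y = −83.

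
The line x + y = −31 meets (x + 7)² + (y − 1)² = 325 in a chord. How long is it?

5√2

Express y = −x − 31 and substitute into the circle:
2x² + 78x + 748 = 0  ⟹  x² + 39x + 374 = 0
x = −17 or x = −22, giving (−17, −14) and (−22, −9).
|(−17, −14) − (−22, −9)| = √((5)² + (−5)²) = 5√2.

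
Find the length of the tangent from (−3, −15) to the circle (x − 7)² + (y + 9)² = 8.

8√2

With centre O = (7, −9), |OP|² = 136 and r² = 8.
The tangent meets the radius at right angles, so tangent² = |PO|² − r² = 136 − 8 = 128.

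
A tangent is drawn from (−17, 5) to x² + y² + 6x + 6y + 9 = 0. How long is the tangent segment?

√251

With centre O = (−3, −3), |OP|² = 260 and r² = 9.
The tangent meets the radius at right angles, so tangent² = |PO|² − r² = 260 − 9 = 251.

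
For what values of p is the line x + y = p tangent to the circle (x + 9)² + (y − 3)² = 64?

p = −6 ± 8√2

The line touches the circle iff its distance from (−9, 3) is 8:
|1·(−9) + 1·3 − p| / √2 = 8
|p − (−6)| = 8√2.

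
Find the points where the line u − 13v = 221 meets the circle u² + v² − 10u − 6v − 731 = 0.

Express v = (−221 + u)/13 and substitute into the circle:
170u² − 2210u − 57460 = 0  ⟹  u² − 13u − 338 = 0
u = 26 or u = −13, giving (26, −15) and (−13, −18).

(−13, −18) and (26, −15)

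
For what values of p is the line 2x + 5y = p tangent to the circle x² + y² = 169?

p = ±13√29

For a tangent, require d(centre, line) = r = 13.
|2·0 + 5·0 − p| / √29 = 13
|p| = 13√29.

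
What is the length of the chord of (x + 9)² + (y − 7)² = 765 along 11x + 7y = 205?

3√170

The distance from (−9, 7) to the line is 255/√170, and r² = 765.
Half the chord is √(r² − d²) = √(765/2), so the full chord is 3√170.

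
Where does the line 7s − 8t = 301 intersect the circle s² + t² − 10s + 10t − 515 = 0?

Express t = (−301 + 7s)/8 and substitute into the circle:
113s² − 4294s + 33561 = 0  ⟹  s² − 38s + 297 = 0
s = 27 or s = 11, giving (27, −14) and (11, −28).

(11, −28) and (27, −14)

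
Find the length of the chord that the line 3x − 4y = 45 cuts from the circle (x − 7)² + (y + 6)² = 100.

20

From the line, y = (−45 + 3x)/4. Substituting:
25x² − 350x − 375 = 0  ⟹  x² − 14x − 15 = 0
x = 15 or x = −1, giving (15, 0) and (−1, −12).
|(15, 0) − (−1, −12)| = √((16)² + (12)²) = 20.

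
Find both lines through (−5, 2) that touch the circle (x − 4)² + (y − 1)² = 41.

5x + 4y = −17 and 4x − 5y = −30

A line y − (2) = m(x − (−5)) is tangent when its distance from (4, 1) is √41:
(9m − (−1))² = 41(m² + 1)
20m² + 9m − 20 = 0, so m = −5/4 or m = 4/5.
Through (−5, 2) these give 5x + 4y = −17 and 4x − 5y = −30.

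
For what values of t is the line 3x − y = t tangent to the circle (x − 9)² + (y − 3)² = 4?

The line touches the circle iff its distance from (9, 3) is 2:
|3·9 − 1·3 − t| / √10 = 2
|t − (24)| = 2√10.

t = 24 ± 2√10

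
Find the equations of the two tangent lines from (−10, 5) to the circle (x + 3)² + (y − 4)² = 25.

4x + 3y = −25 and 3x − 4y = −50

Let a tangent through (−10, 5) have slope m. Its distance from (−3, 4) must equal 5:
[m·(7) − (−1)]² = 25(m² + 1)
12m² + 7m − 12 = 0, so m = −4/3 or m = 3/4.
Through (−10, 5) these give 4x + 3y = −25 and 3x − 4y = −50.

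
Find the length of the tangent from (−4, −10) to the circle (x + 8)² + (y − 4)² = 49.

√163

Centre (−8, 4), r² = 49. |PO|² = (4)² + (−14)² = 212.
Power of the point: PT² = |PO|² − r² = 163, so PT = √163.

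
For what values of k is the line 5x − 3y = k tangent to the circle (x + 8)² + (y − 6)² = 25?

The line touches the circle iff its distance from (−8, 6) is 5:
|5·(−8) − 3·6 − k| / √34 = 5
|k − (−58)| = 5√34.

k = −58 ± 5√34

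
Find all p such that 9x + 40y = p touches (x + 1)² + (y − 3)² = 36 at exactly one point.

Tangency holds when the distance from the centre (−1, 3) to the line equals the radius 6:
|9·(−1) + 40·3 − p| / √1681 = 6
|p − (111)| = 6·41, so p = 357 or p = −135.

p = −135 or p = 357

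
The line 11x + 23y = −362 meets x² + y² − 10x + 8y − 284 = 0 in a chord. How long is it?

Centre (5, −4), r² = 325. Perpendicular distance d from centre to line = |325| / √650 = 325/√650.
Half the chord is √(r² − d²) = √(325/2), so the full chord is 5√26.

5√26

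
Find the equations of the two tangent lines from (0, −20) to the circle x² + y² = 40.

Write the tangent as mx − y + (−20 − m·(0)) = 0 and set its distance from the centre to 2√10:
(0m − (20))² = 40(m² + 1)
m² − 9 = 0, so m = 3 or m = −3.
With m = 3: 3x − y = 20. With m = −3: 3x + y = −20.

3x − y = 20 and 3x + y = −20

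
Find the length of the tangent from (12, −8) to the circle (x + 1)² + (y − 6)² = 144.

Centre (−1, 6), r² = 144. |PO|² = (13)² + (−14)² = 365.
Power of the point: PT² = |PO|² − r² = 221, so PT = √221.

√221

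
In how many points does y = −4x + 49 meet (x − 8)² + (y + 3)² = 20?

d² = (4·8 + 1·(−3) − (49))²/17 = 400/17; r² = 20.
Since d² > r², the line lies outside the circle.

0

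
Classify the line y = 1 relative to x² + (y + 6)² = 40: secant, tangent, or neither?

Substituting the line into the circle gives x² + 9 = 0.
Discriminant = (0)² − 4·1·(9) = −36 < 0.
No real roots: the line does not meet the circle.

neither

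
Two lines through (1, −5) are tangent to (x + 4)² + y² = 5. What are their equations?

Write the tangent as mx − y + (−5 − m·(1)) = 0 and set its distance from the centre to √5:
(−5m − (5))² = 5(m² + 1)
2m² + 5m + 2 = 0, so m = −1/2 or m = −2.
Through (1, −5) these give x + 2y = −9 and 2x + y = −3.

x + 2y = −9 and 2x + y = −3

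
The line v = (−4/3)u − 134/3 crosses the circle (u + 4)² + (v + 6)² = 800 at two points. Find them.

(−32, −2) and (−8, −34)

From the line, v = (−134 − 4u)/3. Substituting:
25u² + 1000u + 6400 = 0  ⟹  u² + 40u + 256 = 0
u = −8 or u = −32, giving (−8, −34) and (−32, −2).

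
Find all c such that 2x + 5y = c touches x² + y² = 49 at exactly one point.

c = ±7√29

Tangency holds when the distance from the centre (0, 0) to the line equals the radius 7:
|2·0 + 5·0 − c| / √29 = 7
|c| = 7√29.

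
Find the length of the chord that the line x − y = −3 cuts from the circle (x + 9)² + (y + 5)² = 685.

37√2

Substitute y = x + 3:
2x² + 34x − 540 = 0  ⟹  x² + 17x − 270 = 0
x = 10 or x = −27, giving (10, 13) and (−27, −24).
Chord length = distance between (10, 13) and (−27, −24) = √2738 = 37√2.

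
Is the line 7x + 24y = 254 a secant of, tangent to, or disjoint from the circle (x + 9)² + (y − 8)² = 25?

Substituting the line into the circle gives 625x² + 9500x + 36100 = 0.
Δ = 90250000 − 90250000 = 0.
A repeated root: the line is tangent.

tangent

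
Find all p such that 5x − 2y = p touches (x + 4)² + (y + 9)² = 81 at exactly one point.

p = −2 ± 9√29

For a tangent, require d(centre, line) = r = 9.
|5·(−4) − 2·(−9) − p| / √29 = 9
|p − (−2)| = 9√29.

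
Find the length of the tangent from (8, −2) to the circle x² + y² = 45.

√23

Centre (0, 0), r² = 45. |PO|² = (8)² + (−2)² = 68.
The tangent meets the radius at right angles, so tangent² = |PO|² − r² = 68 − 45 = 23.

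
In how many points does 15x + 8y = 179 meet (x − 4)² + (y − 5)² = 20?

0

Substituting the line into the circle gives 289x² − 4682x + 19065 = 0.
Discriminant = (−4682)² − 4·289·(19065) = −118016 < 0.
No real roots: the line does not meet the circle.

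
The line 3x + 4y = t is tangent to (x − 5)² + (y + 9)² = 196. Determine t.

The line touches the circle iff its distance from (5, −9) is 14:
|3·5 + 4·(−9) − t| / √25 = 14
|t − (−21)| = 14·5, so t = 49 or t = −91.

t = −91 or t = 49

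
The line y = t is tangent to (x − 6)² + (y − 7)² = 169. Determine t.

t = −6 or t = 20

The line touches the circle iff its distance from (6, 7) is 13:
|0·6 + 1·7 − t| / √1 = 13
|t − (7)| = 13, so t = 20 or t = −6.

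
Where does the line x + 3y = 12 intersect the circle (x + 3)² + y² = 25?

Substitute y = (12 − x)/3:
10x² + 30x = 0  ⟹  x² + 3x = 0
x = 0 or x = −3, giving (0, 4) and (−3, 5).

(−3, 5) and (0, 4)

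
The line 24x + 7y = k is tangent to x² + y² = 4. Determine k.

k = −50 or k = 50

For a tangent, require d(centre, line) = r = 2.
|24·0 + 7·0 − k| / √625 = 2
|k| = 2·25, so k = 50 or k = −50.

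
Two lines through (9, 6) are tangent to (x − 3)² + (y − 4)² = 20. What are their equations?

Let a tangent through (9, 6) have slope m. Its distance from (3, 4) must equal 2√5:
[m·(−6) − (−2)]² = 20(m² + 1)
2m² − 3m − 2 = 0, so m = 2 or m = −1/2.
Through (9, 6) these give 2x − y = 12 and x + 2y = 21.

2x − y = 12 and x + 2y = 21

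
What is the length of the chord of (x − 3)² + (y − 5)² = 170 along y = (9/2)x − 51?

Centre (3, 5), r² = 170. Perpendicular distance d from centre to line = |−85| / √85 = 85/√85.
Half the chord is √(r² − d²) = √(85), so the full chord is 2√85.

2√85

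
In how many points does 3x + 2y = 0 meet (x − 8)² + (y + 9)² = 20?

Centre (8, −9), r² = 20. Distance² from centre to line = (6)²/13 = 36/13.
Since d² < r², the line cuts the circle twice.

2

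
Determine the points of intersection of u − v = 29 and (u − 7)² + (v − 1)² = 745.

Substitute v = u − 29:
2u² − 74u + 204 = 0  ⟹  u² − 37u + 102 = 0
u = 34 or u = 3, giving (34, 5) and (3, −26).

(3, −26) and (34, 5)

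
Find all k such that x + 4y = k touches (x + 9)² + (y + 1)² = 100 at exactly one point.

Tangency holds when the distance from the centre (−9, −1) to the line equals the radius 10:
|1·(−9) + 4·(−1) − k| / √17 = 10
|k − (−13)| = 10√17.

k = −13 ± 10√17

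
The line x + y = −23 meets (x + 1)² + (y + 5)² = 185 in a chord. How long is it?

Express y = −x − 23 and substitute into the circle:
2x² + 38x + 140 = 0  ⟹  x² + 19x + 70 = 0
x = −5 or x = −14, giving (−5, −18) and (−14, −9).
Chord length = distance between (−5, −18) and (−14, −9) = √162 = 9√2.

9√2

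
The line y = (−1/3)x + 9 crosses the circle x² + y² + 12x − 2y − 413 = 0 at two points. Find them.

Substitute y = (27 − x)/3:
10x² + 60x − 3150 = 0  ⟹  x² + 6x − 315 = 0
x = 15 or x = −21, giving (15, 4) and (−21, 16).

(−21, 16) and (15, 4)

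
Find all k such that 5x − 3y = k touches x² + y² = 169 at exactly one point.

The line touches the circle iff its distance from (0, 0) is 13:
|5·0 − 3·0 − k| / √34 = 13
|k| = 13√34.

k = ±13√34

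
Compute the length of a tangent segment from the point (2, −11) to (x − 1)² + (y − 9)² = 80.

The centre is (1, 9) and r = 4√5. The square of the distance from P to the centre is 1 + 400 = 401.
By the tangent–radius right angle, tangent length = √(|PO|² − r²) = √321.

√321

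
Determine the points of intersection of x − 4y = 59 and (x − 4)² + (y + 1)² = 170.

(3, −14) and (11, −12)

Express y = (−59 + x)/4 and substitute into the circle:
17x² − 238x + 561 = 0  ⟹  x² − 14x + 33 = 0
x = 11 or x = 3, giving (11, −12) and (3, −14).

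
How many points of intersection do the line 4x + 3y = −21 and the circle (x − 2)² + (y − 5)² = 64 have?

0

Centre (2, 5), r² = 64. Distance² from centre to line = (44)²/25 = 1936/25.
Since d² > r², the line lies outside the circle.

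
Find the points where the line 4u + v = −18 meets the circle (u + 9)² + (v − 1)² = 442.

(−10, 22) and (0, −18)

From the line, v = −4u − 18. Substituting:
17u² + 170u = 0  ⟹  u² + 10u = 0
u = 0 or u = −10, giving (0, −18) and (−10, 22).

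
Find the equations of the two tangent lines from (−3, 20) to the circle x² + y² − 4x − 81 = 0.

Write the tangent as mx − y + (20 − m·(−3)) = 0 and set its distance from the centre to √85:
(5m − (−20))² = 85(m² + 1)
12m² − 40m − 63 = 0, so m = −7/6 or m = 9/2.
With m = −7/6: 7x + 6y = 99. With m = 9/2: 9x − 2y = −67.

7x + 6y = 99 and 9x − 2y = −67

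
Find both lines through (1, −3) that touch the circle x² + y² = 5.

A line y − (−3) = m(x − (1)) is tangent when its distance from (0, 0) is √5:
(−1m − (3))² = 5(m² + 1)
2m² − 3m − 2 = 0, so m = 2 or m = −1/2.
With m = 2: 2x − y = 5. With m = −1/2: x + 2y = −5.

2x − y = 5 and x + 2y = −5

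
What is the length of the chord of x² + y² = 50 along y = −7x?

Centre (0, 0), r² = 50. Perpendicular distance d from centre to line = |0| / √50 = 0/√50.
Chord = 2√(r² − d²) = 2·√(50) = 10√2.

10√2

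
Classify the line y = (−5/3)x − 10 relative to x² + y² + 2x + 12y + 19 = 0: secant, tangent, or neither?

Centre (−1, −6), r² = 18. Distance² from centre to line = (7)²/34 = 49/34.
Since d² < r², the line cuts the circle twice.

secant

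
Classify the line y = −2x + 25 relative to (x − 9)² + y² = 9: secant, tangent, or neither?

Centre (9, 0), r² = 9. Distance² from centre to line = (−7)²/5 = 49/5.
Since d² > r², the line lies outside the circle.

neither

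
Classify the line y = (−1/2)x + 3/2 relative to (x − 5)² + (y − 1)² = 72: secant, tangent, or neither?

secant

Substituting the line into the circle gives 5x² − 42x − 187 = 0.
Δ = 1764 − (−3740) = 5504.
Two real roots: the line is a secant.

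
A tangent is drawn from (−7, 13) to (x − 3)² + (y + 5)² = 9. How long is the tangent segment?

With centre O = (3, −5), |OP|² = 424 and r² = 9.
Power of the point: PT² = |PO|² − r² = 415, so PT = √415.

√415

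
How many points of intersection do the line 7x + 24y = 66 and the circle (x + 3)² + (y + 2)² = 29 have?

0

d² = (7·(−3) + 24·(−2) − (66))²/625 = 729/25; r² = 29.
Since d² > r², the line lies outside the circle.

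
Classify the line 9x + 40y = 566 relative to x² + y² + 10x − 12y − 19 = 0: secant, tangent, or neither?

neither

Substituting the line into the circle gives 1681x² + 10132x + 18276 = 0.
Δ = 102657424 − 122887824 = −20230400.
No real roots: the line does not meet the circle.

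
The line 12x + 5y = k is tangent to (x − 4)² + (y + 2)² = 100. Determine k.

k = −92 or k = 168

Tangency holds when the distance from the centre (4, −2) to the line equals the radius 10:
|12·4 + 5·(−2) − k| / √169 = 10
|k − (38)| = 10·13, so k = 168 or k = −92.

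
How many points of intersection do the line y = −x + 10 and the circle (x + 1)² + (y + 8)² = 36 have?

0

Substituting the line into the circle gives 2x² − 34x + 289 = 0.
Discriminant = (−34)² − 4·2·(289) = −1156 < 0.
No real roots: the line does not meet the circle.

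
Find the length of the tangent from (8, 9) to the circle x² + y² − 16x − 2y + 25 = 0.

2√6

The centre is (8, 1) and r = 2√10. The square of the distance from P to the centre is 0 + 64 = 64.
Power of the point: PT² = |PO|² − r² = 24, so PT = 2√6.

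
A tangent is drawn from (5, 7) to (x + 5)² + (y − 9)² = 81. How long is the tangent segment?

√23

With centre O = (−5, 9), |OP|² = 104 and r² = 81.
Power of the point: PT² = |PO|² − r² = 23, so PT = √23.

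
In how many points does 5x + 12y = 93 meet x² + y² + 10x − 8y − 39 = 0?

Centre (−5, 4), r² = 80. Distance² from centre to line = (−70)²/169 = 4900/169.
Since d² < r², the line cuts the circle twice.

2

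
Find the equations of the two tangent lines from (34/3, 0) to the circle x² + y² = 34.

Let a tangent through (34/3, 0) have slope m. Its distance from (0, 0) must equal √34:
(−34/3m − (0))² = 34(m² + 1)
25m² − 9 = 0, so m = 3/5 or m = −3/5.
With m = 3/5: 3x − 5y = 34. With m = −3/5: 3x + 5y = 34.

3x − 5y = 34 and 3x + 5y = 34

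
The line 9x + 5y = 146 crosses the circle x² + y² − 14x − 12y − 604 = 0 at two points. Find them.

Express y = (146 − 9x)/5 and substitute into the circle:
106x² − 2438x − 2544 = 0  ⟹  x² − 23x − 24 = 0
x = 24 or x = −1, giving (24, −14) and (−1, 31).

(−1, 31) and (24, −14)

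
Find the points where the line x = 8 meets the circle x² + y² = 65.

(8, −1) and (8, 1)

The line gives x = 8. Substituting into the circle:
y² − 1 = 0
y = 1 or y = −1, giving (8, 1) and (8, −1).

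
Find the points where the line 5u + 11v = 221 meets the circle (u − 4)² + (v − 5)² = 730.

(−13, 26) and (31, 6)

Substitute v = (221 − 5u)/11:
146u² − 2628u − 58838 = 0  ⟹  u² − 18u − 403 = 0
u = 31 or u = −13, giving (31, 6) and (−13, 26).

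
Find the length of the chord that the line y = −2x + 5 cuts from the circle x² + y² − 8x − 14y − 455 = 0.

20√5

Substitute y = −2x + 5:
5x² − 500 = 0  ⟹  x² − 100 = 0
x = 10 or x = −10, giving (10, −15) and (−10, 25).
Chord length = distance between (10, −15) and (−10, 25) = √2000 = 20√5.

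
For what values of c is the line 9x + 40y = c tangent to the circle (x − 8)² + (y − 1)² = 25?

c = −93 or c = 317

The line touches the circle iff its distance from (8, 1) is 5:
|9·8 + 40·1 − c| / √1681 = 5
|c − (112)| = 5·41, so c = 317 or c = −93.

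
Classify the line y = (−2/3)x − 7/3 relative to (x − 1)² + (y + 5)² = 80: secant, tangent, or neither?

secant

Substituting the line into the circle gives 13x² − 50x − 647 = 0.
Δ = 2500 − (−33644) = 36144.
Two real roots: the line is a secant.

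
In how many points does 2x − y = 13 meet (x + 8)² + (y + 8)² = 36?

Centre (−8, −8), r² = 36. Distance² from centre to line = (−21)²/5 = 441/5.
Since d² > r², the line lies outside the circle.

0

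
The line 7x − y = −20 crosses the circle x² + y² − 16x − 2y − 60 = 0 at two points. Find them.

Express y = 7x + 20 and substitute into the circle:
50x² + 250x + 300 = 0  ⟹  x² + 5x + 6 = 0
x = −2 or x = −3, giving (−2, 6) and (−3, −1).

(−3, −1) and (−2, 6)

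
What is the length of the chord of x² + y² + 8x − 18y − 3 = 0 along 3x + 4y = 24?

Centre (−4, 9), r² = 100. Perpendicular distance d from centre to line = |0| / √25 = 0/√25.
Half the chord is √(r² − d²) = √(100), so the full chord is 20.

20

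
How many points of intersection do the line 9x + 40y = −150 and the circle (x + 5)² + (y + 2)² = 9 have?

d² = (9·(−5) + 40·(−2) − (−150))²/1681 = 625/1681; r² = 9.
Since d² < r², the line cuts the circle twice.

2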